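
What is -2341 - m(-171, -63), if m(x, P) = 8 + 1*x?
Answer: -2178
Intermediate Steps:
m(x, P) = 8 + x
-2341 - m(-171, -63) = -2341 - (8 - 171) = -2341 - 1*(-163) = -2341 + 163 = -2178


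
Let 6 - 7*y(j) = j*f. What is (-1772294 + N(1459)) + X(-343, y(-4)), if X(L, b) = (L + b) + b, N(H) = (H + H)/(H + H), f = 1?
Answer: -12408432/7 ≈ -1.7726e+6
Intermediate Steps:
y(j) = 6/7 - j/7
N(H) = 1 (N(H) = (2*H)/((2*H)) = (2*H)*(1/(2*H)) = 1)
X(L, b) = L + 2*b
(-1772294 + N(1459)) + X(-343, y(-4)) = (-1772294 + 1) + (-343 + 2*(6/7 - 1/7*(-4))) = -1772293 + (-343 + 2*(6/7 + 4/7)) = -1772293 + (-343 + 2*(10/7)) = -1772293 + (-343 + 20/7) = -1772293 - 2381/7 = -12408432/7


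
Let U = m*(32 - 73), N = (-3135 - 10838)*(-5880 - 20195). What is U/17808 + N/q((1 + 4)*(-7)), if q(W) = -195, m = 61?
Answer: -144183858011/77168 ≈ -1.8684e+6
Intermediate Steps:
N = 364345975 (N = -13973*(-26075) = 364345975)
U = -2501 (U = 61*(32 - 73) = 61*(-41) = -2501)
U/17808 + N/q((1 + 4)*(-7)) = -2501/17808 + 364345975/(-195) = -2501*1/17808 + 364345975*(-1/195) = -2501/17808 - 72869195/39 = -144183858011/77168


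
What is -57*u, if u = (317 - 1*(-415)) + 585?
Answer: -75069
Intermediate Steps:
u = 1317 (u = (317 + 415) + 585 = 732 + 585 = 1317)
-57*u = -57*1317 = -75069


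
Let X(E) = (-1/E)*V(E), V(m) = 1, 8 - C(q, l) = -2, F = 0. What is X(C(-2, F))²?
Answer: 1/100 ≈ 0.010000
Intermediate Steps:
C(q, l) = 10 (C(q, l) = 8 - 1*(-2) = 8 + 2 = 10)
X(E) = -1/E (X(E) = -1/E*1 = -1/E)
X(C(-2, F))² = (-1/10)² = (-1*⅒)² = (-⅒)² = 1/100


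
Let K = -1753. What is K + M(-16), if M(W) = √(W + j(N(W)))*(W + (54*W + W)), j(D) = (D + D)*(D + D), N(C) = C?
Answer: -1753 - 10752*√7 ≈ -30200.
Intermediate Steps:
j(D) = 4*D² (j(D) = (2*D)*(2*D) = 4*D²)
M(W) = 56*W*√(W + 4*W²) (M(W) = √(W + 4*W²)*(W + (54*W + W)) = √(W + 4*W²)*(W + 55*W) = √(W + 4*W²)*(56*W) = 56*W*√(W + 4*W²))
K + M(-16) = -1753 + 56*(-16)*√(-16*(1 + 4*(-16))) = -1753 + 56*(-16)*√(-16*(1 - 64)) = -1753 + 56*(-16)*√(-16*(-63)) = -1753 + 56*(-16)*√1008 = -1753 + 56*(-16)*(12*√7) = -1753 - 10752*√7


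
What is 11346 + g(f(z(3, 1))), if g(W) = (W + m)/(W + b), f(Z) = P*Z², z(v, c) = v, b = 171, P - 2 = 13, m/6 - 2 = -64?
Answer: 1157213/102 ≈ 11345.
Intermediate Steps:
m = -372 (m = 12 + 6*(-64) = 12 - 384 = -372)
P = 15 (P = 2 + 13 = 15)
f(Z) = 15*Z²
g(W) = (-372 + W)/(171 + W) (g(W) = (W - 372)/(W + 171) = (-372 + W)/(171 + W))
11346 + g(f(z(3, 1))) = 11346 + (-372 + 15*3²)/(171 + 15*3²) = 11346 + (-372 + 15*9)/(171 + 15*9) = 11346 + (-372 + 135)/(171 + 135) = 11346 - 237/306 = 11346 + (1/306)*(-237) = 11346 - 79/102 = 1157213/102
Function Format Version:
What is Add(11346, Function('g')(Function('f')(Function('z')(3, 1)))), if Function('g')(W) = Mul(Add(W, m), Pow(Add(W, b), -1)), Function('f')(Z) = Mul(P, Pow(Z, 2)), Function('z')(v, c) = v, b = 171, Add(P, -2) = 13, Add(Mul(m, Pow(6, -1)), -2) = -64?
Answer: Rational(1157213, 102) ≈ 11345.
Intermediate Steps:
m = -372 (m = Add(12, Mul(6, -64)) = Add(12, -384) = -372)
P = 15 (P = Add(2, 13) = 15)
Function('f')(Z) = Mul(15, Pow(Z, 2))
Function('g')(W) = Mul(Pow(Add(171, W), -1), Add(-372, W)) (Function('g')(W) = Mul(Add(W, -372), Pow(Add(W, 171), -1)) = Mul(Add(-372, W), Pow(Add(171, W), -1)) = Mul(Pow(Add(171, W), -1), Add(-372, W)))
Add(11346, Function('g')(Function('f')(Function('z')(3, 1)))) = Add(11346, Mul(Pow(Add(171, Mul(15, Pow(3, 2))), -1), Add(-372, Mul(15, Pow(3, 2))))) = Add(11346, Mul(Pow(Add(171, Mul(15, 9)), -1), Add(-372, Mul(15, 9)))) = Add(11346, Mul(Pow(Add(171, 135), -1), Add(-372, 135))) = Add(11346, Mul(Pow(306, -1), -237)) = Add(11346, Mul(Rational(1, 306), -237)) = Add(11346, Rational(-79, 102)) = Rational(1157213, 102)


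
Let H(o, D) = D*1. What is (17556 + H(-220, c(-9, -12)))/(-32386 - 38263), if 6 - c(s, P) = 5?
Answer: -17557/70649 ≈ -0.24851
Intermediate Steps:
c(s, P) = 1 (c(s, P) = 6 - 1*5 = 6 - 5 = 1)
H(o, D) = D
(17556 + H(-220, c(-9, -12)))/(-32386 - 38263) = (17556 + 1)/(-32386 - 38263) = 17557/(-70649) = 17557*(-1/70649) = -17557/70649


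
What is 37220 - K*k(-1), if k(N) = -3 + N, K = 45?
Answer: 37400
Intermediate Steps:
37220 - K*k(-1) = 37220 - 45*(-3 - 1) = 37220 - 45*(-4) = 37220 - 1*(-180) = 37220 + 180 = 37400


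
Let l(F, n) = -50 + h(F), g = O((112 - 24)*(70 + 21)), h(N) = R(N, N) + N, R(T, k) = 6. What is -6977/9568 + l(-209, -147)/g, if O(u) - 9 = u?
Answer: -58355313/76706656 ≈ -0.76076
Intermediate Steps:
O(u) = 9 + u
h(N) = 6 + N
g = 8017 (g = 9 + (112 - 24)*(70 + 21) = 9 + 88*91 = 9 + 8008 = 8017)
l(F, n) = -44 + F (l(F, n) = -50 + (6 + F) = -44 + F)
-6977/9568 + l(-209, -147)/g = -6977/9568 + (-44 - 209)/8017 = -6977*1/9568 - 253*1/8017 = -6977/9568 - 253/8017 = -58355313/76706656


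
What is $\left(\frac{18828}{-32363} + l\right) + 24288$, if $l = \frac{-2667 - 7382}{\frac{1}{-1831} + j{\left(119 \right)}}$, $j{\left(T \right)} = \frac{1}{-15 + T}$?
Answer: $- \frac{60571445336156}{55890901} \approx -1.0837 \cdot 10^{6}$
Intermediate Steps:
$l = - \frac{1913570776}{1727}$ ($l = \frac{-2667 - 7382}{\frac{1}{-1831} + \frac{1}{-15 + 119}} = - \frac{10049}{- \frac{1}{1831} + \frac{1}{104}} = - \frac{10049}{\frac{1727}{190424}} = \left(-10049\right) \frac{190424}{1727} = - \frac{1913570776}{1727} \approx -1.108 \cdot 10^{6}$)
$\left(\frac{18828}{-32363} + l\right) + 24288 = \left(\frac{18828}{-32363} - \frac{1913570776}{1727}\right) + 24288 = \left(18828 \left(- \frac{1}{32363}\right) - \frac{1913570776}{1727}\right) + 24288 = \left(- \frac{18828}{32363} - \frac{1913570776}{1727}\right) + 24288 = - \frac{61928923539644}{55890901} + 24288 = - \frac{60571445336156}{55890901}$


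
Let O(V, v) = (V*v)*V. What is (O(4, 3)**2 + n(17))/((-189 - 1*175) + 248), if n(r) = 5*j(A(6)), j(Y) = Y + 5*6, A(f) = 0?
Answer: -1227/58 ≈ -21.155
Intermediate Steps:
O(V, v) = v*V**2
j(Y) = 30 + Y (j(Y) = Y + 30 = 30 + Y)
n(r) = 150 (n(r) = 5*(30 + 0) = 5*30 = 150)
(O(4, 3)**2 + n(17))/((-189 - 1*175) + 248) = ((3*4**2)**2 + 150)/((-189 - 1*175) + 248) = ((3*16)**2 + 150)/((-189 - 175) + 248) = (48**2 + 150)/(-364 + 248) = (2304 + 150)/(-116) = 2454*(-1/116) = -1227/58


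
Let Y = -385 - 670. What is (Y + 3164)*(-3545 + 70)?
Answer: -7328775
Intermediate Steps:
Y = -1055
(Y + 3164)*(-3545 + 70) = (-1055 + 3164)*(-3545 + 70) = 2109*(-3475) = -7328775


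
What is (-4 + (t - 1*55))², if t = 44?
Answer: 225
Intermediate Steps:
(-4 + (t - 1*55))² = (-4 + (44 - 1*55))² = (-4 + (44 - 55))² = (-4 - 11)² = (-15)² = 225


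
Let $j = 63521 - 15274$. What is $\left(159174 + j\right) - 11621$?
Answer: $195800$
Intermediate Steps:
$j = 48247$ ($j = 63521 - 15274 = 48247$)
$\left(159174 + j\right) - 11621 = \left(159174 + 48247\right) - 11621 = 207421 - 11621 = 195800$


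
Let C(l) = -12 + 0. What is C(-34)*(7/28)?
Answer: -3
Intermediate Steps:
C(l) = -12
C(-34)*(7/28) = -84/28 = -12*¼ = -3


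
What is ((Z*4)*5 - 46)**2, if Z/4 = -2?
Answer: 42436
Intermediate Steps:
Z = -8 (Z = 4*(-2) = -8)
((Z*4)*5 - 46)**2 = (-8*4*5 - 46)**2 = (-32*5 - 46)**2 = (-160 - 46)**2 = (-206)**2 = 42436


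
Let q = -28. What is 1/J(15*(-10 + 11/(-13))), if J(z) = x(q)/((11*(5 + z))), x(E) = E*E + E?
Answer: -11275/4914 ≈ -2.2945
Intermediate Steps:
x(E) = E + E**2 (x(E) = E**2 + E = E + E**2)
J(z) = 756/(55 + 11*z) (J(z) = (-28*(1 - 28))/((11*(5 + z))) = (-28*(-27))/(55 + 11*z) = 756/(55 + 11*z))
1/J(15*(-10 + 11/(-13))) = 1/(756/(11*(5 + 15*(-10 + 11/(-13))))) = 1/(756/(11*(5 + 15*(-10 + 11*(-1/13))))) = 1/(756/(11*(5 + 15*(-10 - 11/13)))) = 1/(756/(11*(5 + 15*(-141/13)))) = 1/(756/(11*(5 - 2115/13))) = 1/(756/(11*(-2050/13))) = 1/((756/11)*(-13/2050)) = 1/(-4914/11275) = -11275/4914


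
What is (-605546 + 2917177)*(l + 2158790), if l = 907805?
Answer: 7088836066445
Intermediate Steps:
(-605546 + 2917177)*(l + 2158790) = (-605546 + 2917177)*(907805 + 2158790) = 2311631*3066595 = 7088836066445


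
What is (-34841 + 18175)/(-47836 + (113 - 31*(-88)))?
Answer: 16666/44995 ≈ 0.37040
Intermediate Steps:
(-34841 + 18175)/(-47836 + (113 - 31*(-88))) = -16666/(-47836 + (113 + 2728)) = -16666/(-47836 + 2841) = -16666/(-44995) = -16666*(-1/44995) = 16666/44995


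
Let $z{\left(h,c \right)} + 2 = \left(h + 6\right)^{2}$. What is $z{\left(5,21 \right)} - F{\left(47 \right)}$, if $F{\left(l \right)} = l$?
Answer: $72$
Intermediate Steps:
$z{\left(h,c \right)} = -2 + \left(6 + h\right)^{2}$ ($z{\left(h,c \right)} = -2 + \left(h + 6\right)^{2} = -2 + \left(6 + h\right)^{2}$)
$z{\left(5,21 \right)} - F{\left(47 \right)} = \left(-2 + \left(6 + 5\right)^{2}\right) - 47 = \left(-2 + 11^{2}\right) - 47 = \left(-2 + 121\right) - 47 = 119 - 47 = 72$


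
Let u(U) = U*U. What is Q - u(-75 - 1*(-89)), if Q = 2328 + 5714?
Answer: 7846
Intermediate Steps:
Q = 8042
u(U) = U²
Q - u(-75 - 1*(-89)) = 8042 - (-75 - 1*(-89))² = 8042 - (-75 + 89)² = 8042 - 1*14² = 8042 - 1*196 = 8042 - 196 = 7846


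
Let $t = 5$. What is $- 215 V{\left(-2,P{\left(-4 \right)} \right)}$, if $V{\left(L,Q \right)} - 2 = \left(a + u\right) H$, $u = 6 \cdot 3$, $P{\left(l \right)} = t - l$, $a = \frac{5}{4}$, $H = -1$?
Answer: $\frac{14835}{4} \approx 3708.8$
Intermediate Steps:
$a = \frac{5}{4}$ ($a = 5 \cdot \frac{1}{4} = \frac{5}{4} \approx 1.25$)
$P{\left(l \right)} = 5 - l$
$u = 18$
$V{\left(L,Q \right)} = - \frac{69}{4}$ ($V{\left(L,Q \right)} = 2 + \left(\frac{5}{4} + 18\right) \left(-1\right) = 2 + \frac{77}{4} \left(-1\right) = 2 - \frac{77}{4} = - \frac{69}{4}$)
$- 215 V{\left(-2,P{\left(-4 \right)} \right)} = \left(-215\right) \left(- \frac{69}{4}\right) = \frac{14835}{4}$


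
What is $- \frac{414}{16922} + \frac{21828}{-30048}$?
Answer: $- \frac{15908887}{21186344} \approx -0.7509$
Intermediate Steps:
$- \frac{414}{16922} + \frac{21828}{-30048} = \left(-414\right) \frac{1}{16922} + 21828 \left(- \frac{1}{30048}\right) = - \frac{207}{8461} - \frac{1819}{2504} = - \frac{15908887}{21186344}$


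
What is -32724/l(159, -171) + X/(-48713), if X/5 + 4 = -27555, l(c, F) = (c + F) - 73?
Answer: 229399541/591515 ≈ 387.82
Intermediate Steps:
l(c, F) = -73 + F + c (l(c, F) = (F + c) - 73 = -73 + F + c)
X = -137795 (X = -20 + 5*(-27555) = -20 - 137775 = -137795)
-32724/l(159, -171) + X/(-48713) = -32724/(-73 - 171 + 159) - 137795/(-48713) = -32724/(-85) - 137795*(-1/48713) = -32724*(-1/85) + 19685/6959 = 32724/85 + 19685/6959 = 229399541/591515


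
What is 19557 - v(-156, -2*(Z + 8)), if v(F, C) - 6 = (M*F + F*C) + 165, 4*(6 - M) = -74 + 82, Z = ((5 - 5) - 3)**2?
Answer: 14706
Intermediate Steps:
Z = 9 (Z = (0 - 3)**2 = (-3)**2 = 9)
M = 4 (M = 6 - (-74 + 82)/4 = 6 - 1/4*8 = 6 - 2 = 4)
v(F, C) = 171 + 4*F + C*F (v(F, C) = 6 + ((4*F + F*C) + 165) = 6 + ((4*F + C*F) + 165) = 6 + (165 + 4*F + C*F) = 171 + 4*F + C*F)
19557 - v(-156, -2*(Z + 8)) = 19557 - (171 + 4*(-156) - 2*(9 + 8)*(-156)) = 19557 - (171 - 624 - 2*17*(-156)) = 19557 - (171 - 624 - 34*(-156)) = 19557 - (171 - 624 + 5304) = 19557 - 1*4851 = 19557 - 4851 = 14706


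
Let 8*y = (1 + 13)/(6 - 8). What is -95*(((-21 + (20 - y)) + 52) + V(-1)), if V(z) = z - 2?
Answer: -37145/8 ≈ -4643.1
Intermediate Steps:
V(z) = -2 + z
y = -7/8 (y = ((1 + 13)/(6 - 8))/8 = (14/(-2))/8 = (14*(-½))/8 = (⅛)*(-7) = -7/8 ≈ -0.87500)
-95*(((-21 + (20 - y)) + 52) + V(-1)) = -95*(((-21 + (20 - 1*(-7/8))) + 52) + (-2 - 1)) = -95*(((-21 + (20 + 7/8)) + 52) - 3) = -95*(((-21 + 167/8) + 52) - 3) = -95*((-⅛ + 52) - 3) = -95*(415/8 - 3) = -95*391/8 = -37145/8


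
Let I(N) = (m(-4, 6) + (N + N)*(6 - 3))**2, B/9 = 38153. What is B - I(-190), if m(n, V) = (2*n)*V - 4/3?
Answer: -9640231/9 ≈ -1.0711e+6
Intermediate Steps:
B = 343377 (B = 9*38153 = 343377)
m(n, V) = -4/3 + 2*V*n (m(n, V) = 2*V*n - 4*1/3 = 2*V*n - 4/3 = -4/3 + 2*V*n)
I(N) = (-148/3 + 6*N)**2 (I(N) = ((-4/3 + 2*6*(-4)) + (N + N)*(6 - 3))**2 = ((-4/3 - 48) + (2*N)*3)**2 = (-148/3 + 6*N)**2)
B - I(-190) = 343377 - 4*(-74 + 9*(-190))**2/9 = 343377 - 4*(-74 - 1710)**2/9 = 343377 - 4*(-1784)**2/9 = 343377 - 4*3182656/9 = 343377 - 1*12730624/9 = 343377 - 12730624/9 = -9640231/9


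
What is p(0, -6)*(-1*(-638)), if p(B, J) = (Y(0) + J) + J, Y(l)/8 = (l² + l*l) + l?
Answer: -7656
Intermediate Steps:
Y(l) = 8*l + 16*l² (Y(l) = 8*((l² + l*l) + l) = 8*((l² + l²) + l) = 8*(2*l² + l) = 8*(l + 2*l²) = 8*l + 16*l²)
p(B, J) = 2*J (p(B, J) = (8*0*(1 + 2*0) + J) + J = (8*0*(1 + 0) + J) + J = (8*0*1 + J) + J = (0 + J) + J = J + J = 2*J)
p(0, -6)*(-1*(-638)) = (2*(-6))*(-1*(-638)) = -12*638 = -7656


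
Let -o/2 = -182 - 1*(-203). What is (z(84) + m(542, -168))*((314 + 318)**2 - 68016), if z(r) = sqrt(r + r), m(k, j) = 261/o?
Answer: -2059464 + 662816*sqrt(42) ≈ 2.2361e+6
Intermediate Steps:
o = -42 (o = -2*(-182 - 1*(-203)) = -2*(-182 + 203) = -2*21 = -42)
m(k, j) = -87/14 (m(k, j) = 261/(-42) = 261*(-1/42) = -87/14)
z(r) = sqrt(2)*sqrt(r) (z(r) = sqrt(2*r) = sqrt(2)*sqrt(r))
(z(84) + m(542, -168))*((314 + 318)**2 - 68016) = (sqrt(2)*sqrt(84) - 87/14)*((314 + 318)**2 - 68016) = (sqrt(2)*(2*sqrt(21)) - 87/14)*(632**2 - 68016) = (2*sqrt(42) - 87/14)*(399424 - 68016) = (-87/14 + 2*sqrt(42))*331408 = -2059464 + 662816*sqrt(42)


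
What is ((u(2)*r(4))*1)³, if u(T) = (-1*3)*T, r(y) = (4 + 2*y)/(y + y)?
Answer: -729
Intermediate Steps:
r(y) = (4 + 2*y)/(2*y) (r(y) = (4 + 2*y)/((2*y)) = (4 + 2*y)*(1/(2*y)) = (4 + 2*y)/(2*y))
u(T) = -3*T
((u(2)*r(4))*1)³ = (((-3*2)*((2 + 4)/4))*1)³ = (-3*6/2*1)³ = (-6*3/2*1)³ = (-9*1)³ = (-9)³ = -729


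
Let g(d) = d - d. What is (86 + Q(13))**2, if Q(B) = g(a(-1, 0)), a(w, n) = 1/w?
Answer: 7396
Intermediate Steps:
g(d) = 0
Q(B) = 0
(86 + Q(13))**2 = (86 + 0)**2 = 86**2 = 7396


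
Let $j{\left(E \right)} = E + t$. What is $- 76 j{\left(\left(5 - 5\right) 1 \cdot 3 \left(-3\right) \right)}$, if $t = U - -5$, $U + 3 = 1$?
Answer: $-228$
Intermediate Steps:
$U = -2$ ($U = -3 + 1 = -2$)
$t = 3$ ($t = -2 - -5 = -2 + 5 = 3$)
$j{\left(E \right)} = 3 + E$ ($j{\left(E \right)} = E + 3 = 3 + E$)
$- 76 j{\left(\left(5 - 5\right) 1 \cdot 3 \left(-3\right) \right)} = - 76 \left(3 + \left(5 - 5\right) 1 \cdot 3 \left(-3\right)\right) = - 76 \left(3 + 0 \cdot 1 \cdot 3 \left(-3\right)\right) = - 76 \left(3 + 0 \cdot 3 \left(-3\right)\right) = - 76 \left(3 + 0 \left(-3\right)\right) = - 76 \left(3 + 0\right) = \left(-76\right) 3 = -228$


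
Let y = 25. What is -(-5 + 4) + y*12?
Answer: 301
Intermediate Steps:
-(-5 + 4) + y*12 = -(-5 + 4) + 25*12 = -1*(-1) + 300 = 1 + 300 = 301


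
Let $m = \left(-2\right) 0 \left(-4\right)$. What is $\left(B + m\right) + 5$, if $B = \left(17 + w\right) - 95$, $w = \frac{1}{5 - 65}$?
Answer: $- \frac{4381}{60} \approx -73.017$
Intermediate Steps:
$m = 0$ ($m = 0 \left(-4\right) = 0$)
$w = - \frac{1}{60}$ ($w = \frac{1}{-60} = - \frac{1}{60} \approx -0.016667$)
$B = - \frac{4681}{60}$ ($B = \left(17 - \frac{1}{60}\right) - 95 = \frac{1019}{60} - 95 = - \frac{4681}{60} \approx -78.017$)
$\left(B + m\right) + 5 = \left(- \frac{4681}{60} + 0\right) + 5 = - \frac{4681}{60} + 5 = - \frac{4381}{60}$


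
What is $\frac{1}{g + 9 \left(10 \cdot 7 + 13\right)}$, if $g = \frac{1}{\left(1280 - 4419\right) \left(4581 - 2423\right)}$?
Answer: $\frac{6773962}{5060149613} \approx 0.0013387$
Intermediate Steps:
$g = - \frac{1}{6773962}$ ($g = \frac{1}{\left(-3139\right) 2158} = \frac{1}{-6773962} = - \frac{1}{6773962} \approx -1.4762 \cdot 10^{-7}$)
$\frac{1}{g + 9 \left(10 \cdot 7 + 13\right)} = \frac{1}{- \frac{1}{6773962} + 9 \left(10 \cdot 7 + 13\right)} = \frac{1}{- \frac{1}{6773962} + 9 \left(70 + 13\right)} = \frac{1}{- \frac{1}{6773962} + 9 \cdot 83} = \frac{1}{- \frac{1}{6773962} + 747} = \frac{1}{\frac{5060149613}{6773962}} = \frac{6773962}{5060149613}$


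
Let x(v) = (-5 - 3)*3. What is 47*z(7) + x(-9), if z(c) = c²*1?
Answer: 2279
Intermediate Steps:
z(c) = c²
x(v) = -24 (x(v) = -8*3 = -24)
47*z(7) + x(-9) = 47*7² - 24 = 47*49 - 24 = 2303 - 24 = 2279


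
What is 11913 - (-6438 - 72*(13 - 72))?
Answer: 14103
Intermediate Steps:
11913 - (-6438 - 72*(13 - 72)) = 11913 - (-6438 - 72*(-59)) = 11913 - (-6438 - 1*(-4248)) = 11913 - (-6438 + 4248) = 11913 - 1*(-2190) = 11913 + 2190 = 14103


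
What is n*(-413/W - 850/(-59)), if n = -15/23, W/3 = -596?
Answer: -7720835/808772 ≈ -9.5464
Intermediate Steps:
W = -1788 (W = 3*(-596) = -1788)
n = -15/23 (n = -15*1/23 = -15/23 ≈ -0.65217)
n*(-413/W - 850/(-59)) = -15*(-413/(-1788) - 850/(-59))/23 = -15*(-413*(-1/1788) - 850*(-1/59))/23 = -15*(413/1788 + 850/59)/23 = -15/23*1544167/105492 = -7720835/808772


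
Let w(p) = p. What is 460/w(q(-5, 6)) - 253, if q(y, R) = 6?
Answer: -529/3 ≈ -176.33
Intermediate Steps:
460/w(q(-5, 6)) - 253 = 460/6 - 253 = 460*(1/6) - 253 = 230/3 - 253 = -529/3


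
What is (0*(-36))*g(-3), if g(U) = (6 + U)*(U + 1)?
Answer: 0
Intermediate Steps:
g(U) = (1 + U)*(6 + U) (g(U) = (6 + U)*(1 + U) = (1 + U)*(6 + U))
(0*(-36))*g(-3) = (0*(-36))*(6 + (-3)² + 7*(-3)) = 0*(6 + 9 - 21) = 0*(-6) = 0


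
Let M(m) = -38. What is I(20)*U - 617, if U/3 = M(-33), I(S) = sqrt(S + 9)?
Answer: -617 - 114*sqrt(29) ≈ -1230.9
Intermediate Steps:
I(S) = sqrt(9 + S)
U = -114 (U = 3*(-38) = -114)
I(20)*U - 617 = sqrt(9 + 20)*(-114) - 617 = sqrt(29)*(-114) - 617 = -114*sqrt(29) - 617 = -617 - 114*sqrt(29)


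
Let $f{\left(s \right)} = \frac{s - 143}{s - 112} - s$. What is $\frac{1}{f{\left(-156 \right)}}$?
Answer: $\frac{268}{42107} \approx 0.0063647$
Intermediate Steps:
$f{\left(s \right)} = - s + \frac{-143 + s}{-112 + s}$ ($f{\left(s \right)} = \frac{-143 + s}{-112 + s} - s = - s + \frac{-143 + s}{-112 + s}$)
$\frac{1}{f{\left(-156 \right)}} = \frac{1}{\frac{1}{-112 - 156} \left(-143 - \left(-156\right)^{2} + 113 \left(-156\right)\right)} = \frac{1}{\frac{1}{-268} \left(-143 - 24336 - 17628\right)} = \frac{1}{\left(- \frac{1}{268}\right) \left(-143 - 24336 - 17628\right)} = \frac{1}{\left(- \frac{1}{268}\right) \left(-42107\right)} = \frac{1}{\frac{42107}{268}} = \frac{268}{42107}$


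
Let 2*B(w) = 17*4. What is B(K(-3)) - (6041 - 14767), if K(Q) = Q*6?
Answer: 8760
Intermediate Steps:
K(Q) = 6*Q
B(w) = 34 (B(w) = (17*4)/2 = (½)*68 = 34)
B(K(-3)) - (6041 - 14767) = 34 - (6041 - 14767) = 34 - 1*(-8726) = 34 + 8726 = 8760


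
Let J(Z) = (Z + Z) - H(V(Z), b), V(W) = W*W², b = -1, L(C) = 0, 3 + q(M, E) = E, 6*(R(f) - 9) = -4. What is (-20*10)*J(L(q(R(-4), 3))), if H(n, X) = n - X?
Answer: 200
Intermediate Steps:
R(f) = 25/3 (R(f) = 9 + (⅙)*(-4) = 9 - ⅔ = 25/3)
q(M, E) = -3 + E
V(W) = W³
J(Z) = -1 - Z³ + 2*Z (J(Z) = (Z + Z) - (Z³ - 1*(-1)) = 2*Z - (Z³ + 1) = 2*Z - (1 + Z³) = 2*Z + (-1 - Z³) = -1 - Z³ + 2*Z)
(-20*10)*J(L(q(R(-4), 3))) = (-20*10)*(-1 - 1*0³ + 2*0) = -200*(-1 - 1*0 + 0) = -200*(-1 + 0 + 0) = -200*(-1) = 200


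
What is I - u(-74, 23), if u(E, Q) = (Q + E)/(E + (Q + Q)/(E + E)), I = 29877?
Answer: 54763283/1833 ≈ 29876.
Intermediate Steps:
u(E, Q) = (E + Q)/(E + Q/E) (u(E, Q) = (E + Q)/(E + (2*Q)/((2*E))) = (E + Q)/(E + (2*Q)*(1/(2*E))) = (E + Q)/(E + Q/E))
I - u(-74, 23) = 29877 - (-74)*(-74 + 23)/(23 + (-74)**2) = 29877 - (-74)*(-51)/(23 + 5476) = 29877 - (-74)*(-51)/5499 = 29877 - 1*1258/1833 = 29877 - 1258/1833 = 54763283/1833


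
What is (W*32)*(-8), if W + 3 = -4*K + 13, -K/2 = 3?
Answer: -8704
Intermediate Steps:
K = -6 (K = -2*3 = -6)
W = 34 (W = -3 + (-4*(-6) + 13) = -3 + (24 + 13) = -3 + 37 = 34)
(W*32)*(-8) = (34*32)*(-8) = 1088*(-8) = -8704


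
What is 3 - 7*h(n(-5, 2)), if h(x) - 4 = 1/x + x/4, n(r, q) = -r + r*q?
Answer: -297/20 ≈ -14.850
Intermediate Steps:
n(r, q) = -r + q*r
h(x) = 4 + 1/x + x/4 (h(x) = 4 + (1/x + x/4) = 4 + 1/x + x/4)
3 - 7*h(n(-5, 2)) = 3 - 7*(4 + 1/(-5*(-1 + 2)) + (-5*(-1 + 2))/4) = 3 - 7*(4 + 1/(-5*1) + (-5*1)/4) = 3 - 7*(4 + 1/(-5) + (¼)*(-5)) = 3 - 7*(4 - ⅕ - 5/4) = 3 - 7*51/20 = 3 - 357/20 = -297/20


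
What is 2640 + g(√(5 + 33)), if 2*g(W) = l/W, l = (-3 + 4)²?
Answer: 2640 + √38/76 ≈ 2640.1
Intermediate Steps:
l = 1 (l = 1² = 1)
g(W) = 1/(2*W) (g(W) = (1/W)/2 = 1/(2*W))
2640 + g(√(5 + 33)) = 2640 + 1/(2*(√(5 + 33))) = 2640 + 1/(2*(√38)) = 2640 + (√38/38)/2 = 2640 + √38/76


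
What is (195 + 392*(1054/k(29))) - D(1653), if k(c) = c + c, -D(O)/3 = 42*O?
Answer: 6252301/29 ≈ 2.1560e+5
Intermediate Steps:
D(O) = -126*O
k(c) = 2*c
(195 + 392*(1054/k(29))) - D(1653) = (195 + 392*(1054/((2*29)))) - (-126)*1653 = (195 + 392*(1054/58)) - 1*(-208278) = (195 + 392*(1054*(1/58))) + 208278 = (195 + 392*(527/29)) + 208278 = (195 + 206584/29) + 208278 = 212239/29 + 208278 = 6252301/29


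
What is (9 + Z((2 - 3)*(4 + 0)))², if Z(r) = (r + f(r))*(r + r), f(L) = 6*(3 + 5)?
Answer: 117649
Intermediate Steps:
f(L) = 48 (f(L) = 6*8 = 48)
Z(r) = 2*r*(48 + r) (Z(r) = (r + 48)*(r + r) = (48 + r)*(2*r) = 2*r*(48 + r))
(9 + Z((2 - 3)*(4 + 0)))² = (9 + 2*((2 - 3)*(4 + 0))*(48 + (2 - 3)*(4 + 0)))² = (9 + 2*(-1*4)*(48 - 1*4))² = (9 + 2*(-4)*(48 - 4))² = (9 + 2*(-4)*44)² = (9 - 352)² = (-343)² = 117649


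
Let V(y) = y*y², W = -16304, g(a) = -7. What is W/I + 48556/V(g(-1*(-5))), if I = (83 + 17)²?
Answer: -30697017/214375 ≈ -143.19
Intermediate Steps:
I = 10000 (I = 100² = 10000)
V(y) = y³
W/I + 48556/V(g(-1*(-5))) = -16304/10000 + 48556/((-7)³) = -16304*1/10000 + 48556/(-343) = -1019/625 + 48556*(-1/343) = -1019/625 - 48556/343 = -30697017/214375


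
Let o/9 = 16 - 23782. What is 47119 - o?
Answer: 261013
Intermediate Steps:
o = -213894 (o = 9*(16 - 23782) = 9*(-23766) = -213894)
47119 - o = 47119 - 1*(-213894) = 47119 + 213894 = 261013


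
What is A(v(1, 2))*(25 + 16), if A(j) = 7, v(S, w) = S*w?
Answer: 287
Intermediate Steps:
A(v(1, 2))*(25 + 16) = 7*(25 + 16) = 7*41 = 287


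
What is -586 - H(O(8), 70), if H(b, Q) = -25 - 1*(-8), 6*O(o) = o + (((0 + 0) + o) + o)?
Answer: -569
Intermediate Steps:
O(o) = o/2 (O(o) = (o + (((0 + 0) + o) + o))/6 = (o + ((0 + o) + o))/6 = (o + (o + o))/6 = (o + 2*o)/6 = (3*o)/6 = o/2)
H(b, Q) = -17 (H(b, Q) = -25 + 8 = -17)
-586 - H(O(8), 70) = -586 - 1*(-17) = -586 + 17 = -569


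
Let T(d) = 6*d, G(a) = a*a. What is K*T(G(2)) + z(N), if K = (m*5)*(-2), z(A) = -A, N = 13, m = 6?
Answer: -1453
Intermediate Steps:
G(a) = a**2
K = -60 (K = (6*5)*(-2) = 30*(-2) = -60)
K*T(G(2)) + z(N) = -360*2**2 - 1*13 = -360*4 - 13 = -60*24 - 13 = -1440 - 13 = -1453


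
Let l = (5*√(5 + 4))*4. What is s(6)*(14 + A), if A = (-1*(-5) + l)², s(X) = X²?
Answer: 152604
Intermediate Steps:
l = 60 (l = (5*√9)*4 = (5*3)*4 = 15*4 = 60)
A = 4225 (A = (-1*(-5) + 60)² = (5 + 60)² = 65² = 4225)
s(6)*(14 + A) = 6²*(14 + 4225) = 36*4239 = 152604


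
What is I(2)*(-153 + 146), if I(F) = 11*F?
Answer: -154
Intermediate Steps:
I(2)*(-153 + 146) = (11*2)*(-153 + 146) = 22*(-7) = -154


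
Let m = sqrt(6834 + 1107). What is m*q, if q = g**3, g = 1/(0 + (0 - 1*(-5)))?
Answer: sqrt(7941)/125 ≈ 0.71290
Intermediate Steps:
g = 1/5 (g = 1/(0 + (0 + 5)) = 1/(0 + 5) = 1/5 ≈ 0.20000)
m = sqrt(7941) ≈ 89.112
q = 1/125 (q = (1/5)**3 = 1/125 ≈ 0.0080000)
m*q = sqrt(7941)*(1/125) = sqrt(7941)/125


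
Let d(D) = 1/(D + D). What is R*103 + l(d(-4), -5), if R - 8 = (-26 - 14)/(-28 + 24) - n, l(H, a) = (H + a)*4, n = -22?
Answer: 8199/2 ≈ 4099.5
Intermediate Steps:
d(D) = 1/(2*D)
l(H, a) = 4*H + 4*a
R = 40 (R = 8 + ((-26 - 14)/(-28 + 24) - 1*(-22)) = 8 + (-40/(-4) + 22) = 8 + (-40*(-¼) + 22) = 8 + (10 + 22) = 8 + 32 = 40)
R*103 + l(d(-4), -5) = 40*103 + (4*((½)/(-4)) + 4*(-5)) = 4120 + (4*((½)*(-¼)) - 20) = 4120 + (4*(-⅛) - 20) = 4120 + (-½ - 20) = 4120 - 41/2 = 8199/2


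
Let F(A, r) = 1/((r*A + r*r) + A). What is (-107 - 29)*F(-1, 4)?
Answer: -136/11 ≈ -12.364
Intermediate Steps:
F(A, r) = 1/(A + r² + A*r) (F(A, r) = 1/((A*r + r²) + A) = 1/((r² + A*r) + A) = 1/(A + r² + A*r))
(-107 - 29)*F(-1, 4) = (-107 - 29)/(-1 + 4² - 1*4) = -136/(-1 + 16 - 4) = -136/11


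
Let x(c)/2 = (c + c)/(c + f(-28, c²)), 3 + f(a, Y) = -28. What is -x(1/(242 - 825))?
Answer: -2/9037 ≈ -0.00022131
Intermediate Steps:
f(a, Y) = -31 (f(a, Y) = -3 - 28 = -31)
x(c) = 4*c/(-31 + c) (x(c) = 2*((c + c)/(c - 31)) = 2*((2*c)/(-31 + c)) = 2*(2*c/(-31 + c)) = 4*c/(-31 + c))
-x(1/(242 - 825)) = -4/((242 - 825)*(-31 + 1/(242 - 825))) = -4/((-583)*(-31 + 1/(-583))) = -4*(-1)/(583*(-31 - 1/583)) = -4*(-1)/(583*(-18074/583)) = -4*(-1)*(-583)/(583*18074) = -1*2/9037 = -2/9037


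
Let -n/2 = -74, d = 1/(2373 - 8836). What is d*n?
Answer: -148/6463 ≈ -0.022900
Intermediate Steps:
d = -1/6463 (d = 1/(-6463) = -1/6463 ≈ -0.00015473)
n = 148 (n = -2*(-74) = 148)
d*n = -1/6463*148 = -148/6463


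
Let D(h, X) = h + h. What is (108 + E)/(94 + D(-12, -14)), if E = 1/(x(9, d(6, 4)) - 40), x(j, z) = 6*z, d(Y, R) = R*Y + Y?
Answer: 15121/9800 ≈ 1.5430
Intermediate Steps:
d(Y, R) = Y + R*Y
D(h, X) = 2*h
E = 1/140 (E = 1/(6*(6*(1 + 4)) - 40) = 1/(6*(6*5) - 40) = 1/(6*30 - 40) = 1/(180 - 40) = 1/140 ≈ 0.0071429)
(108 + E)/(94 + D(-12, -14)) = (108 + 1/140)/(94 + 2*(-12)) = 15121/(140*(94 - 24)) = (15121/140)/70 = (15121/140)*(1/70) = 15121/9800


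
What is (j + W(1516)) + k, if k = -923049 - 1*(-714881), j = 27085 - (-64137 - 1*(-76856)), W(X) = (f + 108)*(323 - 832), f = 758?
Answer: -634596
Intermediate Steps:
W(X) = -440794 (W(X) = (758 + 108)*(323 - 832) = 866*(-509) = -440794)
j = 14366 (j = 27085 - (-64137 + 76856) = 27085 - 1*12719 = 27085 - 12719 = 14366)
k = -208168 (k = -923049 + 714881 = -208168)
(j + W(1516)) + k = (14366 - 440794) - 208168 = -426428 - 208168 = -634596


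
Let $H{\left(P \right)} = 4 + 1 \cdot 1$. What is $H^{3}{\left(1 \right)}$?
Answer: $125$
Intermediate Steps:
$H{\left(P \right)} = 5$ ($H{\left(P \right)} = 4 + 1 = 5$)
$H^{3}{\left(1 \right)} = 5^{3} = 125$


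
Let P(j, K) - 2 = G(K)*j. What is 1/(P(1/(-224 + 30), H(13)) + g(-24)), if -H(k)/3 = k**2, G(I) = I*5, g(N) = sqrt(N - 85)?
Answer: 567062/12646253 - 37636*I*sqrt(109)/12646253 ≈ 0.04484 - 0.031071*I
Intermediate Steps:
g(N) = sqrt(-85 + N)
G(I) = 5*I
H(k) = -3*k**2
P(j, K) = 2 + 5*K*j (P(j, K) = 2 + (5*K)*j = 2 + 5*K*j)
1/(P(1/(-224 + 30), H(13)) + g(-24)) = 1/((2 + 5*(-3*13**2)/(-224 + 30)) + sqrt(-85 - 24)) = 1/((2 + 5*(-3*169)/(-194)) + sqrt(-109)) = 1/((2 + 5*(-507)*(-1/194)) + I*sqrt(109)) = 1/((2 + 2535/194) + I*sqrt(109)) = 1/(2923/194 + I*sqrt(109))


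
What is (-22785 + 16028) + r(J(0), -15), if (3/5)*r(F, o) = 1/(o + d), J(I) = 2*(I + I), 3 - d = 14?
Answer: -527051/78 ≈ -6757.1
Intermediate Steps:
d = -11 (d = 3 - 1*14 = 3 - 14 = -11)
J(I) = 4*I (J(I) = 2*(2*I) = 4*I)
r(F, o) = 5/(3*(-11 + o)) (r(F, o) = 5/(3*(o - 11)) = 5/(3*(-11 + o)))
(-22785 + 16028) + r(J(0), -15) = (-22785 + 16028) + 5/(3*(-11 - 15)) = -6757 + (5/3)/(-26) = -6757 + (5/3)*(-1/26) = -6757 - 5/78 = -527051/78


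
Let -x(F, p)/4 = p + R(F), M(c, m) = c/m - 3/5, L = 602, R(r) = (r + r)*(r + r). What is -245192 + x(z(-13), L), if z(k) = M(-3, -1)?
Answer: -6192304/25 ≈ -2.4769e+5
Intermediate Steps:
R(r) = 4*r² (R(r) = (2*r)*(2*r) = 4*r²)
M(c, m) = -⅗ + c/m (M(c, m) = c/m - 3*⅕ = c/m - ⅗ = -⅗ + c/m)
z(k) = 12/5 (z(k) = -⅗ - 3/(-1) = -⅗ - 3*(-1) = -⅗ + 3 = 12/5)
x(F, p) = -16*F² - 4*p (x(F, p) = -4*(p + 4*F²) = -16*F² - 4*p)
-245192 + x(z(-13), L) = -245192 + (-16*(12/5)² - 4*602) = -245192 + (-16*144/25 - 2408) = -245192 + (-2304/25 - 2408) = -245192 - 62504/25 = -6192304/25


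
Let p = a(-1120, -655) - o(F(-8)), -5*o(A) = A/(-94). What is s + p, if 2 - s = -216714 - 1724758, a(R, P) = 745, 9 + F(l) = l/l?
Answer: 456421469/235 ≈ 1.9422e+6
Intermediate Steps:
F(l) = -8 (F(l) = -9 + l/l = -9 + 1 = -8)
o(A) = A/470 (o(A) = -A/(5*(-94)) = -A*(-1)/(5*94) = -(-1)*A/470 = A/470)
s = 1941474 (s = 2 - (-216714 - 1724758) = 2 - 1*(-1941472) = 2 + 1941472 = 1941474)
p = 175079/235 (p = 745 - (-8)/470 = 745 - 1*(-4/235) = 745 + 4/235 = 175079/235 ≈ 745.02)
s + p = 1941474 + 175079/235 = 456421469/235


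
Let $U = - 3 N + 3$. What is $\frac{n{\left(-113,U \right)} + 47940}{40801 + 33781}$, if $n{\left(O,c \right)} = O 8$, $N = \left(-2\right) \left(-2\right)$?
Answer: $\frac{23518}{37291} \approx 0.63066$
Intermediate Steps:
$N = 4$
$U = -9$ ($U = \left(-3\right) 4 + 3 = -12 + 3 = -9$)
$n{\left(O,c \right)} = 8 O$
$\frac{n{\left(-113,U \right)} + 47940}{40801 + 33781} = \frac{8 \left(-113\right) + 47940}{40801 + 33781} = \frac{-904 + 47940}{74582} = 47036 \cdot \frac{1}{74582} = \frac{23518}{37291}$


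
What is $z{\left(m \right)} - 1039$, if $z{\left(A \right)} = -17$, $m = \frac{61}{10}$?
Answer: $-1056$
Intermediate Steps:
$m = \frac{61}{10}$ ($m = 61 \cdot \frac{1}{10} = \frac{61}{10} \approx 6.1$)
$z{\left(m \right)} - 1039 = -17 - 1039 = -1056$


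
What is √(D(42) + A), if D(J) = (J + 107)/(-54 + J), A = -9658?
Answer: I*√348135/6 ≈ 98.338*I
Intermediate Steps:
D(J) = (107 + J)/(-54 + J)
√(D(42) + A) = √((107 + 42)/(-54 + 42) - 9658) = √(149/(-12) - 9658) = √(-1/12*149 - 9658) = √(-149/12 - 9658) = √(-116045/12) = I*√348135/6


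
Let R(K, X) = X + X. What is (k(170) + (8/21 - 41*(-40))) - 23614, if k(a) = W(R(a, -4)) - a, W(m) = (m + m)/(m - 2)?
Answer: -2324912/105 ≈ -22142.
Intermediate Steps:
R(K, X) = 2*X
W(m) = 2*m/(-2 + m) (W(m) = (2*m)/(-2 + m) = 2*m/(-2 + m))
k(a) = 8/5 - a (k(a) = 2*(2*(-4))/(-2 + 2*(-4)) - a = 2*(-8)/(-2 - 8) - a = 2*(-8)/(-10) - a = 2*(-8)*(-⅒) - a = 8/5 - a)
(k(170) + (8/21 - 41*(-40))) - 23614 = ((8/5 - 1*170) + (8/21 - 41*(-40))) - 23614 = ((8/5 - 170) + (8*(1/21) + 1640)) - 23614 = (-842/5 + (8/21 + 1640)) - 23614 = (-842/5 + 34448/21) - 23614 = 154558/105 - 23614 = -2324912/105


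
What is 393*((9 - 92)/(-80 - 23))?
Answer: 32619/103 ≈ 316.69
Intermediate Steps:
393*((9 - 92)/(-80 - 23)) = 393*(-83/(-103)) = 393*(-83*(-1/103)) = 393*(83/103) = 32619/103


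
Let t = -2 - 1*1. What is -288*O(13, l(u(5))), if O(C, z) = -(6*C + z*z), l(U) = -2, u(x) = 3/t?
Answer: 23616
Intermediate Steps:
t = -3 (t = -2 - 1 = -3)
u(x) = -1 (u(x) = 3/(-3) = 3*(-⅓) = -1)
O(C, z) = -z² - 6*C (O(C, z) = -(6*C + z²) = -(z² + 6*C) = -z² - 6*C)
-288*O(13, l(u(5))) = -288*(-1*(-2)² - 6*13) = -288*(-1*4 - 78) = -288*(-4 - 78) = -288*(-82) = 23616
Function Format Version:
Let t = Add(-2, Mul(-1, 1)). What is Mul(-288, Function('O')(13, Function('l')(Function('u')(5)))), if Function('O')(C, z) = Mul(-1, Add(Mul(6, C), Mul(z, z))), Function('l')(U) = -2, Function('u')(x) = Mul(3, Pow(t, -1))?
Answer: 23616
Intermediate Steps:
t = -3 (t = Add(-2, -1) = -3)
Function('u')(x) = -1 (Function('u')(x) = Mul(3, Pow(-3, -1)) = Mul(3, Rational(-1, 3)) = -1)
Function('O')(C, z) = Add(Mul(-1, Pow(z, 2)), Mul(-6, C)) (Function('O')(C, z) = Mul(-1, Add(Mul(6, C), Pow(z, 2))) = Mul(-1, Add(Pow(z, 2), Mul(6, C))) = Add(Mul(-1, Pow(z, 2)), Mul(-6, C)))
Mul(-288, Function('O')(13, Function('l')(Function('u')(5)))) = Mul(-288, Add(Mul(-1, Pow(-2, 2)), Mul(-6, 13))) = Mul(-288, Add(Mul(-1, 4), -78)) = Mul(-288, Add(-4, -78)) = Mul(-288, -82) = 23616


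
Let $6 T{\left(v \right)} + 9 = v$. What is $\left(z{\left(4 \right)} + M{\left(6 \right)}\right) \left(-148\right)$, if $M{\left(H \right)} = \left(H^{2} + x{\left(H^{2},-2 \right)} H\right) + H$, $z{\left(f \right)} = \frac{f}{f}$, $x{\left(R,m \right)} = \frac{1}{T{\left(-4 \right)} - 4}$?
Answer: $-6220$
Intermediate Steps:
$T{\left(v \right)} = - \frac{3}{2} + \frac{v}{6}$
$x{\left(R,m \right)} = - \frac{6}{37}$ ($x{\left(R,m \right)} = \frac{1}{\left(- \frac{3}{2} + \frac{1}{6} \left(-4\right)\right) - 4} = \frac{1}{\left(- \frac{3}{2} - \frac{2}{3}\right) - 4} = \frac{1}{- \frac{13}{6} - 4} = \frac{1}{- \frac{37}{6}} = - \frac{6}{37}$)
$z{\left(f \right)} = 1$
$M{\left(H \right)} = H^{2} + \frac{31 H}{37}$ ($M{\left(H \right)} = \left(H^{2} - \frac{6 H}{37}\right) + H = H^{2} + \frac{31 H}{37}$)
$\left(z{\left(4 \right)} + M{\left(6 \right)}\right) \left(-148\right) = \left(1 + \frac{1}{37} \cdot 6 \left(31 + 37 \cdot 6\right)\right) \left(-148\right) = \left(1 + \frac{1}{37} \cdot 6 \left(31 + 222\right)\right) \left(-148\right) = \left(1 + \frac{1}{37} \cdot 6 \cdot 253\right) \left(-148\right) = \left(1 + \frac{1518}{37}\right) \left(-148\right) = \frac{1555}{37} \left(-148\right) = -6220$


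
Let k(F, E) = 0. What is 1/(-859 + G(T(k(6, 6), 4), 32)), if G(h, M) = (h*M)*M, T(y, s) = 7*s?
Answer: 1/27813 ≈ 3.5954e-5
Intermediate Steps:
G(h, M) = h*M**2 (G(h, M) = (M*h)*M = h*M**2)
1/(-859 + G(T(k(6, 6), 4), 32)) = 1/(-859 + (7*4)*32**2) = 1/(-859 + 28*1024) = 1/(-859 + 28672) = 1/27813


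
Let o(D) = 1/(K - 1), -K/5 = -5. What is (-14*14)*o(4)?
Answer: -49/6 ≈ -8.1667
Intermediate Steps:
K = 25 (K = -5*(-5) = 25)
o(D) = 1/24 (o(D) = 1/(25 - 1) = 1/24)
(-14*14)*o(4) = -14*14*(1/24) = -196*1/24 = -49/6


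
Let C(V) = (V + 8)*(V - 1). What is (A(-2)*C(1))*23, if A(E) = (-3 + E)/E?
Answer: 0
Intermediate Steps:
C(V) = (-1 + V)*(8 + V) (C(V) = (8 + V)*(-1 + V) = (-1 + V)*(8 + V))
A(E) = (-3 + E)/E
(A(-2)*C(1))*23 = (((-3 - 2)/(-2))*(-8 + 1² + 7*1))*23 = ((-½*(-5))*(-8 + 1 + 7))*23 = ((5/2)*0)*23 = 0*23 = 0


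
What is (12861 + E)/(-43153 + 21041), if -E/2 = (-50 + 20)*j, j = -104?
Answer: -6621/22112 ≈ -0.29943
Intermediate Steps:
E = -6240 (E = -2*(-50 + 20)*(-104) = -(-60)*(-104) = -2*3120 = -6240)
(12861 + E)/(-43153 + 21041) = (12861 - 6240)/(-43153 + 21041) = 6621/(-22112) = 6621*(-1/22112) = -6621/22112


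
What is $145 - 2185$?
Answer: $-2040$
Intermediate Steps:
$145 - 2185 = -2040$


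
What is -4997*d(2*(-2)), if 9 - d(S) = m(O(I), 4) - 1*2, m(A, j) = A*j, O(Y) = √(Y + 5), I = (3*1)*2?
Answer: -54967 + 19988*√11 ≈ 11326.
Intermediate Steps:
I = 6 (I = 3*2 = 6)
O(Y) = √(5 + Y)
d(S) = 11 - 4*√11 (d(S) = 9 - (√(5 + 6)*4 - 1*2) = 9 - (√11*4 - 2) = 9 - (4*√11 - 2) = 9 - (-2 + 4*√11) = 9 + (2 - 4*√11) = 11 - 4*√11)
-4997*d(2*(-2)) = -4997*(11 - 4*√11) = -54967 + 19988*√11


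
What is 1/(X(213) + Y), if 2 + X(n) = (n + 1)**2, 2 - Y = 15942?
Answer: 1/29854 ≈ 3.3496e-5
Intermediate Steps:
Y = -15940 (Y = 2 - 1*15942 = 2 - 15942 = -15940)
X(n) = -2 + (1 + n)**2 (X(n) = -2 + (n + 1)**2 = -2 + (1 + n)**2)
1/(X(213) + Y) = 1/((-2 + (1 + 213)**2) - 15940) = 1/((-2 + 214**2) - 15940) = 1/((-2 + 45796) - 15940) = 1/(45794 - 15940) = 1/29854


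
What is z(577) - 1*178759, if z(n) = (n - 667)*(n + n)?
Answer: -282619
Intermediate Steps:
z(n) = 2*n*(-667 + n) (z(n) = (-667 + n)*(2*n) = 2*n*(-667 + n))
z(577) - 1*178759 = 2*577*(-667 + 577) - 1*178759 = 2*577*(-90) - 178759 = -103860 - 178759 = -282619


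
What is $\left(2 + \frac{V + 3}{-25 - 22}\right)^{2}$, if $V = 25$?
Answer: $\frac{4356}{2209} \approx 1.9719$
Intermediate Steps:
$\left(2 + \frac{V + 3}{-25 - 22}\right)^{2} = \left(2 + \frac{25 + 3}{-25 - 22}\right)^{2} = \left(2 + \frac{28}{-47}\right)^{2} = \left(2 + 28 \left(- \frac{1}{47}\right)\right)^{2} = \left(2 - \frac{28}{47}\right)^{2} = \left(\frac{66}{47}\right)^{2} = \frac{4356}{2209}$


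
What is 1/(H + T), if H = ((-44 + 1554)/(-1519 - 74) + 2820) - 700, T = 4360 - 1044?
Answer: 1593/8658038 ≈ 0.00018399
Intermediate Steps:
T = 3316
H = 3375650/1593 (H = (1510/(-1593) + 2820) - 700 = (1510*(-1/1593) + 2820) - 700 = (-1510/1593 + 2820) - 700 = 4490750/1593 - 700 = 3375650/1593 ≈ 2119.1)
1/(H + T) = 1/(3375650/1593 + 3316) = 1/(8658038/1593) = 1593/8658038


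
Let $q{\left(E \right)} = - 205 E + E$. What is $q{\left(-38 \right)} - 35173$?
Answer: $-27421$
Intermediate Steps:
$q{\left(E \right)} = - 204 E$
$q{\left(-38 \right)} - 35173 = \left(-204\right) \left(-38\right) - 35173 = 7752 - 35173 = -27421$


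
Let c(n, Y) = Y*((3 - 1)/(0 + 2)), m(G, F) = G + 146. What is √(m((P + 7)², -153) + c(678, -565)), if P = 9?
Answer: I*√163 ≈ 12.767*I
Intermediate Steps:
m(G, F) = 146 + G
c(n, Y) = Y (c(n, Y) = Y*(2/2) = Y*(2*(½)) = Y*1 = Y)
√(m((P + 7)², -153) + c(678, -565)) = √((146 + (9 + 7)²) - 565) = √((146 + 16²) - 565) = √((146 + 256) - 565) = √(402 - 565) = √(-163) = I*√163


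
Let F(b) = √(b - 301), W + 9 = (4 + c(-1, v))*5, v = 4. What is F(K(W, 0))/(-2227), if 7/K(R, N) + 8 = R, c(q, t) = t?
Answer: -2*I*√39767/51221 ≈ -0.0077865*I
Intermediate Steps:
W = 31 (W = -9 + (4 + 4)*5 = -9 + 8*5 = -9 + 40 = 31)
K(R, N) = 7/(-8 + R)
F(b) = √(-301 + b)
F(K(W, 0))/(-2227) = √(-301 + 7/(-8 + 31))/(-2227) = √(-301 + 7/23)*(-1/2227) = √(-6916/23)*(-1/2227) = (2*I*√39767/23)*(-1/2227) = -2*I*√39767/51221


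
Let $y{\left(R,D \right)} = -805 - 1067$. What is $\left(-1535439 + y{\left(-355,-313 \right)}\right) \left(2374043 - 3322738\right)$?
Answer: $1458439259145$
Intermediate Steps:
$y{\left(R,D \right)} = -1872$ ($y{\left(R,D \right)} = -805 - 1067 = -1872$)
$\left(-1535439 + y{\left(-355,-313 \right)}\right) \left(2374043 - 3322738\right) = \left(-1535439 - 1872\right) \left(2374043 - 3322738\right) = \left(-1537311\right) \left(-948695\right) = 1458439259145$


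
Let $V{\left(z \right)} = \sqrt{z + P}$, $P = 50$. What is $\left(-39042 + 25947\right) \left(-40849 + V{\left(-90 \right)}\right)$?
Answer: $534917655 - 26190 i \sqrt{10} \approx 5.3492 \cdot 10^{8} - 82820.0 i$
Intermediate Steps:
$V{\left(z \right)} = \sqrt{50 + z}$ ($V{\left(z \right)} = \sqrt{z + 50} = \sqrt{50 + z}$)
$\left(-39042 + 25947\right) \left(-40849 + V{\left(-90 \right)}\right) = \left(-39042 + 25947\right) \left(-40849 + \sqrt{50 - 90}\right) = - 13095 \left(-40849 + \sqrt{-40}\right) = - 13095 \left(-40849 + 2 i \sqrt{10}\right) = 534917655 - 26190 i \sqrt{10}$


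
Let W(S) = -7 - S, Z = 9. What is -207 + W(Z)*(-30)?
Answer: 273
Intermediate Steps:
-207 + W(Z)*(-30) = -207 + (-7 - 1*9)*(-30) = -207 + (-7 - 9)*(-30) = -207 - 16*(-30) = -207 + 480 = 273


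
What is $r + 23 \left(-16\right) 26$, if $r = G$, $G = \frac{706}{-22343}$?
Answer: $- \frac{213778530}{22343} \approx -9568.0$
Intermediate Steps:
$G = - \frac{706}{22343}$ ($G = 706 \left(- \frac{1}{22343}\right) = - \frac{706}{22343} \approx -0.031598$)
$r = - \frac{706}{22343} \approx -0.031598$
$r + 23 \left(-16\right) 26 = - \frac{706}{22343} + 23 \left(-16\right) 26 = - \frac{706}{22343} - 9568 = - \frac{213778530}{22343}$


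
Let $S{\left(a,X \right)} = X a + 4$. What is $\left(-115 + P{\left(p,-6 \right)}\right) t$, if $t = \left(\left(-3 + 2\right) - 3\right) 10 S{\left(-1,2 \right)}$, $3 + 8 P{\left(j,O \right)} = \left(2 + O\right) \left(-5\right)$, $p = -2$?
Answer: $9030$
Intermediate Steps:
$P{\left(j,O \right)} = - \frac{13}{8} - \frac{5 O}{8}$ ($P{\left(j,O \right)} = - \frac{3}{8} + \frac{\left(2 + O\right) \left(-5\right)}{8} = - \frac{3}{8} + \frac{-10 - 5 O}{8} = - \frac{3}{8} - \left(\frac{5}{4} + \frac{5 O}{8}\right) = - \frac{13}{8} - \frac{5 O}{8}$)
$S{\left(a,X \right)} = 4 + X a$
$t = -80$ ($t = \left(\left(-3 + 2\right) - 3\right) 10 \left(4 + 2 \left(-1\right)\right) = \left(-1 - 3\right) 10 \left(4 - 2\right) = - 4 \cdot 10 \cdot 2 = \left(-4\right) 20 = -80$)
$\left(-115 + P{\left(p,-6 \right)}\right) t = \left(-115 - - \frac{17}{8}\right) \left(-80\right) = \left(-115 + \left(- \frac{13}{8} + \frac{15}{4}\right)\right) \left(-80\right) = \left(-115 + \frac{17}{8}\right) \left(-80\right) = \left(- \frac{903}{8}\right) \left(-80\right) = 9030$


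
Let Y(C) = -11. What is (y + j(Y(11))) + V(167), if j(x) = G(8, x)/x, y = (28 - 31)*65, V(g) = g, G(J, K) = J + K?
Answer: -305/11 ≈ -27.727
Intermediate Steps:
y = -195 (y = -3*65 = -195)
j(x) = (8 + x)/x
(y + j(Y(11))) + V(167) = (-195 + (8 - 11)/(-11)) + 167 = (-195 - 1/11*(-3)) + 167 = (-195 + 3/11) + 167 = -2142/11 + 167 = -305/11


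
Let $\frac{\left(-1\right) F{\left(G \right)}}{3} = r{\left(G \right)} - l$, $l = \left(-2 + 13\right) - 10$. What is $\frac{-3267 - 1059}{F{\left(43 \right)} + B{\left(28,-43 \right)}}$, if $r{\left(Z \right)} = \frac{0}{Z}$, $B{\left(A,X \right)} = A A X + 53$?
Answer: $\frac{309}{2404} \approx 0.12854$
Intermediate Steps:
$B{\left(A,X \right)} = 53 + X A^{2}$ ($B{\left(A,X \right)} = A^{2} X + 53 = X A^{2} + 53 = 53 + X A^{2}$)
$r{\left(Z \right)} = 0$
$l = 1$ ($l = 11 - 10 = 1$)
$F{\left(G \right)} = 3$ ($F{\left(G \right)} = - 3 \left(0 - 1\right) = \left(-3\right) \left(-1\right) = 3$)
$\frac{-3267 - 1059}{F{\left(43 \right)} + B{\left(28,-43 \right)}} = \frac{-3267 - 1059}{3 + \left(53 - 43 \cdot 28^{2}\right)} = - \frac{4326}{3 + \left(53 - 33712\right)} = - \frac{4326}{3 - 33659} = - \frac{4326}{-33656} = \left(-4326\right) \left(- \frac{1}{33656}\right) = \frac{309}{2404}$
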